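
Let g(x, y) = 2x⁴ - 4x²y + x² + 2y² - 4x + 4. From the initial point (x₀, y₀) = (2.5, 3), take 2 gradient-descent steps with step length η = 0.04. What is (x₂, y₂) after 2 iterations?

(-0.12561792, 2.959936)

∇g = (8x³ - 8xy + 2x - 4, -4x² + 4y)
Step 1: at (2.5, 3), ∇g = (66, -13) → (2.5, 3) − 0.04·(66, -13) = (-0.14, 3.52)
Step 2: at (-0.14, 3.52), ∇g = (-0.359552, 14.0016) → (-0.14, 3.52) − 0.04·(-0.359552, 14.0016) = (-0.12561792, 2.959936)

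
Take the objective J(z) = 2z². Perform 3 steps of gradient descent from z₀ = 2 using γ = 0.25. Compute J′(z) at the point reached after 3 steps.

J′(z) = 4z
Step 1: J′(2) = 8; z₁ = 2 − 0.25·8 = 0
Step 2: J′(0) = 0; z₂ = 0 − 0.25·0 = 0
Step 3: J′(0) = 0; z₃ = 0 − 0.25·0 = 0
J′(z) at (0) = 0

0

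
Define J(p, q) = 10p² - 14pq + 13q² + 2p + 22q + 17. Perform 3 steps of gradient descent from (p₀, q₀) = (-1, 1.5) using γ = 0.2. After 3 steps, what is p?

375.152

∇J = (20p - 14q + 2, -14p + 26q + 22)
(p₁, q₁) = (-1, 1.5) − 0.2·(-39, 75) = (6.8, -13.5)
(p₂, q₂) = (6.8, -13.5) − 0.2·(327, -424.2) = (-58.6, 71.34)
(p₃, q₃) = (-58.6, 71.34) − 0.2·(-2168.76, 2697.24) = (375.152, -468.108)
p = 375.152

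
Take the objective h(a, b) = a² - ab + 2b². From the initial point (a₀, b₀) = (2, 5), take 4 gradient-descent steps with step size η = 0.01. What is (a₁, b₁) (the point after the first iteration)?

∇h = (2a - b, -a + 4b)
(a₁, b₁) = (2, 5) − 0.01·(-1, 18) = (2.01, 4.82)

(2.01, 4.82)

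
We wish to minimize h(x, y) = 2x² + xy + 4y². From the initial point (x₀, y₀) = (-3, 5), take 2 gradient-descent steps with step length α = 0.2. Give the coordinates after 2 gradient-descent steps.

(0.16, 1.76)

∇h = (4x + y, x + 8y)
(x₁, y₁) = (-3, 5) − 0.2·(-7, 37) = (-1.6, -2.4)
(x₂, y₂) = (-1.6, -2.4) − 0.2·(-8.8, -20.8) = (0.16, 1.76)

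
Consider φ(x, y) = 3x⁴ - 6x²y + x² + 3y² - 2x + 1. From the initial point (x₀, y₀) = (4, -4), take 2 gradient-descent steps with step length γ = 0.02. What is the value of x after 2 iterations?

∇φ = (12x³ - 12xy + 2x - 2, -6x² + 6y)
Step 1: at (4, -4), ∇φ = (966, -120) → (4, -4) − 0.02·(966, -120) = (-15.32, -1.6)
Step 2: at (-15.32, -1.6), ∇φ = (-43474.473216, -1417.8144) → (-15.32, -1.6) − 0.02·(-43474.473216, -1417.8144) = (854.16946432, 26.756288)
x = 854.16946432

854.16946432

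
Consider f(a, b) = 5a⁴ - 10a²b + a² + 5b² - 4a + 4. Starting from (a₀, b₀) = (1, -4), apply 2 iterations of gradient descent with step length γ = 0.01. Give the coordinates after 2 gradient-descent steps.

(0.0455984, -3.14996)

∇f = (20a³ - 20ab + 2a - 4, -10a² + 10b)
Step 1: at (1, -4), ∇f = (98, -50) → (1, -4) − 0.01·(98, -50) = (0.02, -3.5)
Step 2: at (0.02, -3.5), ∇f = (-2.55984, -35.004) → (0.02, -3.5) − 0.01·(-2.55984, -35.004) = (0.0455984, -3.14996)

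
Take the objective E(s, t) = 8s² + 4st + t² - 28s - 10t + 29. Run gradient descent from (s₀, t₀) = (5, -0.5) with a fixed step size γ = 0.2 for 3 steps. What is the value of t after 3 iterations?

-9.98

∇E = (16s + 4t - 28, 4s + 2t - 10)
(s₁, t₁) = (5, -0.5) − 0.2·(50, 9) = (-5, -2.3)
(s₂, t₂) = (-5, -2.3) − 0.2·(-117.2, -34.6) = (18.44, 4.62)
(s₃, t₃) = (18.44, 4.62) − 0.2·(285.52, 73) = (-38.664, -9.98)
t = -9.98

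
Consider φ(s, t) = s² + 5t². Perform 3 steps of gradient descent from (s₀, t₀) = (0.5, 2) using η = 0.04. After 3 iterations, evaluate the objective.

1.084708750336

∇φ = (2s, 10t)
Step 1: at (0.5, 2), ∇φ = (1, 20) → (0.5, 2) − 0.04·(1, 20) = (0.46, 1.2)
Step 2: at (0.46, 1.2), ∇φ = (0.92, 12) → (0.46, 1.2) − 0.04·(0.92, 12) = (0.4232, 0.72)
Step 3: at (0.4232, 0.72), ∇φ = (0.8464, 7.2) → (0.4232, 0.72) − 0.04·(0.8464, 7.2) = (0.389344, 0.432)
φ(0.389344, 0.432) = 1.084708750336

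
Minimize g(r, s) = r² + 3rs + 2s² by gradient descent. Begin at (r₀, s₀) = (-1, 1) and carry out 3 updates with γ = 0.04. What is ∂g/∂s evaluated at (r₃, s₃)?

∇g = (2r + 3s, 3r + 4s)
Step 1: at (-1, 1), ∇g = (1, 1) → (-1, 1) − 0.04·(1, 1) = (-1.04, 0.96)
Step 2: at (-1.04, 0.96), ∇g = (0.8, 0.72) → (-1.04, 0.96) − 0.04·(0.8, 0.72) = (-1.072, 0.9312)
Step 3: at (-1.072, 0.9312), ∇g = (0.6496, 0.5088) → (-1.072, 0.9312) − 0.04·(0.6496, 0.5088) = (-1.097984, 0.910848)
∂g/∂s at (-1.097984, 0.910848) = 0.34944

0.34944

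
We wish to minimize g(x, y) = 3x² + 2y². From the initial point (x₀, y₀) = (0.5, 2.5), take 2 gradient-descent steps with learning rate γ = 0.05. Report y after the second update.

1.6

∇g = (6x, 4y)
(x₁, y₁) = (0.5, 2.5) − 0.05·(3, 10) = (0.35, 2)
(x₂, y₂) = (0.35, 2) − 0.05·(2.1, 8) = (0.245, 1.6)
y = 1.6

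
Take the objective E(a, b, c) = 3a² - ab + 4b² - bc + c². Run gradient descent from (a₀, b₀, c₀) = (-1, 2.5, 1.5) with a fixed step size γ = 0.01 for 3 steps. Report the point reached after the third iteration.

(-0.765563, 1.962799, 1.479651)

∇E = (6a - b, -a + 8b - c, -b + 2c)
Step 1: at (-1, 2.5, 1.5), ∇E = (-8.5, 19.5, 0.5) → (-1, 2.5, 1.5) − 0.01·(-8.5, 19.5, 0.5) = (-0.915, 2.305, 1.495)
Step 2: at (-0.915, 2.305, 1.495), ∇E = (-7.795, 17.86, 0.685) → (-0.915, 2.305, 1.495) − 0.01·(-7.795, 17.86, 0.685) = (-0.83705, 2.1264, 1.48815)
Step 3: at (-0.83705, 2.1264, 1.48815), ∇E = (-7.1487, 16.3601, 0.8499) → (-0.83705, 2.1264, 1.48815) − 0.01·(-7.1487, 16.3601, 0.8499) = (-0.765563, 1.962799, 1.479651)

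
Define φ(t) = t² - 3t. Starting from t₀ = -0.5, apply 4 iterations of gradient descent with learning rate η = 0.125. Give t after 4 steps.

φ′(t) = 2t - 3
Step 1: φ′(-0.5) = -4; t₁ = -0.5 − 0.125·(-4) = 0
Step 2: φ′(0) = -3; t₂ = 0 − 0.125·(-3) = 0.375
Step 3: φ′(0.375) = -2.25; t₃ = 0.375 − 0.125·(-2.25) = 0.65625
Step 4: φ′(0.65625) = -1.6875; t₄ = 0.65625 − 0.125·(-1.6875) = 0.8671875

0.8671875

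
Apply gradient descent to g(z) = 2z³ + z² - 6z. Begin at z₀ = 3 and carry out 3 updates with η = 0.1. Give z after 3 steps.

-16.9069056

g′(z) = 6z² + 2z - 6
Step 1: g′(3) = 54; z₁ = 3 − 0.1·54 = -2.4
Step 2: g′(-2.4) = 23.76; z₂ = -2.4 − 0.1·23.76 = -4.776
Step 3: g′(-4.776) = 121.309056; z₃ = -4.776 − 0.1·121.309056 = -16.9069056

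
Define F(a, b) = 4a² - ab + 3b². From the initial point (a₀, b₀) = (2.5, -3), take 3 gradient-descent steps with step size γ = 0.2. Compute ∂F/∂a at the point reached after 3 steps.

-8.552

∇F = (8a - b, -a + 6b)
Step 1: at (2.5, -3), ∇F = (23, -20.5) → (2.5, -3) − 0.2·(23, -20.5) = (-2.1, 1.1)
Step 2: at (-2.1, 1.1), ∇F = (-17.9, 8.7) → (-2.1, 1.1) − 0.2·(-17.9, 8.7) = (1.48, -0.64)
Step 3: at (1.48, -0.64), ∇F = (12.48, -5.32) → (1.48, -0.64) − 0.2·(12.48, -5.32) = (-1.016, 0.424)
∂F/∂a at (-1.016, 0.424) = -8.552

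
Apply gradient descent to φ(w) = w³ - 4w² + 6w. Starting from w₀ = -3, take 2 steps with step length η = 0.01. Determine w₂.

φ′(w) = 3w² - 8w + 6
w₁ = -3 − 0.01·57 = -3.57
w₂ = -3.57 − 0.01·72.7947 = -4.297947

-4.297947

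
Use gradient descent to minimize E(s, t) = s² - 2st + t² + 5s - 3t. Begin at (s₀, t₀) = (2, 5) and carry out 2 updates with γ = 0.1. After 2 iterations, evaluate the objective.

2.7296

∇E = (2s - 2t + 5, -2s + 2t - 3)
Step 1: at (2, 5), ∇E = (-1, 3) → (2, 5) − 0.1·(-1, 3) = (2.1, 4.7)
Step 2: at (2.1, 4.7), ∇E = (-0.2, 2.2) → (2.1, 4.7) − 0.1·(-0.2, 2.2) = (2.12, 4.48)
E(2.12, 4.48) = 2.7296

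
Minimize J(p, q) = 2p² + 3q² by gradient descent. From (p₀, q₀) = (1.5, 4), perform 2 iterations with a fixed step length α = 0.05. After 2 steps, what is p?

∇J = (4p, 6q)
(p₁, q₁) = (1.5, 4) − 0.05·(6, 24) = (1.2, 2.8)
(p₂, q₂) = (1.2, 2.8) − 0.05·(4.8, 16.8) = (0.96, 1.96)
p = 0.96

0.96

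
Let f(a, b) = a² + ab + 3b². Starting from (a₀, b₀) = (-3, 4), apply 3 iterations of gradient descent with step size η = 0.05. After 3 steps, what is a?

∇f = (2a + b, a + 6b)
(a₁, b₁) = (-3, 4) − 0.05·(-2, 21) = (-2.9, 2.95)
(a₂, b₂) = (-2.9, 2.95) − 0.05·(-2.85, 14.8) = (-2.7575, 2.21)
(a₃, b₃) = (-2.7575, 2.21) − 0.05·(-3.305, 10.5025) = (-2.59225, 1.684875)
a = -2.59225

-2.59225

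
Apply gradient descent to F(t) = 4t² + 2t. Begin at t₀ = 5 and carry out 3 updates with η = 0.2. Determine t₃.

-1.384

F′(t) = 8t + 2
Step 1: F′(5) = 42; t₁ = 5 − 0.2·42 = -3.4
Step 2: F′(-3.4) = -25.2; t₂ = -3.4 − 0.2·(-25.2) = 1.64
Step 3: F′(1.64) = 15.12; t₃ = 1.64 − 0.2·15.12 = -1.384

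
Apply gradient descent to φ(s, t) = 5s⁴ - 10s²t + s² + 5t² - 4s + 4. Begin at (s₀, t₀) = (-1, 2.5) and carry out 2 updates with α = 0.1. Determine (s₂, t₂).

(69.488, 11.56)

∇φ = (20s³ - 20st + 2s - 4, -10s² + 10t)
Step 1: at (-1, 2.5), ∇φ = (24, 15) → (-1, 2.5) − 0.1·(24, 15) = (-3.4, 1)
Step 2: at (-3.4, 1), ∇φ = (-728.88, -105.6) → (-3.4, 1) − 0.1·(-728.88, -105.6) = (69.488, 11.56)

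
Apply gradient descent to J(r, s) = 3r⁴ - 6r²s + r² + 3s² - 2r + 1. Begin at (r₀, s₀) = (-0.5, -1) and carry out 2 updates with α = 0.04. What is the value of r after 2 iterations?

0.03352576

∇J = (12r³ - 12rs + 2r - 2, -6r² + 6s)
(r₁, s₁) = (-0.5, -1) − 0.04·(-10.5, -7.5) = (-0.08, -0.7)
(r₂, s₂) = (-0.08, -0.7) − 0.04·(-2.838144, -4.2384) = (0.03352576, -0.530464)
r = 0.03352576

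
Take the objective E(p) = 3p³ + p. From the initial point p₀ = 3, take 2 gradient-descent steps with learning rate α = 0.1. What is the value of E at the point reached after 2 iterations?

-78116.865234368

E′(p) = 9p² + 1
p₁ = 3 − 0.1·82 = -5.2
p₂ = -5.2 − 0.1·244.36 = -29.636
E(-29.636) = -78116.865234368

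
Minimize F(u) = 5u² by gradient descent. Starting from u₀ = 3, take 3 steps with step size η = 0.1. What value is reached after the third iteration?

F′(u) = 10u
Step 1: F′(3) = 30; u₁ = 3 − 0.1·30 = 0
Step 2: F′(0) = 0; u₂ = 0 − 0.1·0 = 0
Step 3: F′(0) = 0; u₃ = 0 − 0.1·0 = 0

0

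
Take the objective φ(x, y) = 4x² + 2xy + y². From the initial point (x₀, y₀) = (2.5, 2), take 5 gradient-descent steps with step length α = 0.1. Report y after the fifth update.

∇φ = (8x + 2y, 2x + 2y)
(x₁, y₁) = (2.5, 2) − 0.1·(24, 9) = (0.1, 1.1)
(x₂, y₂) = (0.1, 1.1) − 0.1·(3, 2.4) = (-0.2, 0.86)
(x₃, y₃) = (-0.2, 0.86) − 0.1·(0.12, 1.32) = (-0.212, 0.728)
(x₄, y₄) = (-0.212, 0.728) − 0.1·(-0.24, 1.032) = (-0.188, 0.6248)
(x₅, y₅) = (-0.188, 0.6248) − 0.1·(-0.2544, 0.8736) = (-0.16256, 0.53744)
y = 0.53744

0.53744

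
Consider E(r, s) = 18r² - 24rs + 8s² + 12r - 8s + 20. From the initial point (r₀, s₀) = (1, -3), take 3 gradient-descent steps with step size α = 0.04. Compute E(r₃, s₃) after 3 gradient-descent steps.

∇E = (36r - 24s + 12, -24r + 16s - 8)
(r₁, s₁) = (1, -3) − 0.04·(120, -80) = (-3.8, 0.2)
(r₂, s₂) = (-3.8, 0.2) − 0.04·(-129.6, 86.4) = (1.384, -3.256)
(r₃, s₃) = (1.384, -3.256) − 0.04·(139.968, -93.312) = (-4.21472, 0.47648)
E(-4.21472, 0.47648) = 335.3748645888

335.3748645888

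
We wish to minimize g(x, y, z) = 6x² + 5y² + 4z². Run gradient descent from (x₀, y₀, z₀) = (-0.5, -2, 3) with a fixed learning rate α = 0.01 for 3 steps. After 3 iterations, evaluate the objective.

∇g = (12x, 10y, 8z)
Step 1: at (-0.5, -2, 3), ∇g = (-6, -20, 24) → (-0.5, -2, 3) − 0.01·(-6, -20, 24) = (-0.44, -1.8, 2.76)
Step 2: at (-0.44, -1.8, 2.76), ∇g = (-5.28, -18, 22.08) → (-0.44, -1.8, 2.76) − 0.01·(-5.28, -18, 22.08) = (-0.3872, -1.62, 2.5392)
Step 3: at (-0.3872, -1.62, 2.5392), ∇g = (-4.6464, -16.2, 20.3136) → (-0.3872, -1.62, 2.5392) − 0.01·(-4.6464, -16.2, 20.3136) = (-0.340736, -1.458, 2.336064)
g(-0.340736, -1.458, 2.336064) = 33.15420617856

33.15420617856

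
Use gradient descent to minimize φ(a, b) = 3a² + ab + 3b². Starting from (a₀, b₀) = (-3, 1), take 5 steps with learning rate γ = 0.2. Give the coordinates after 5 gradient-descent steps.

(0.01024, 0.01024)

∇φ = (6a + b, a + 6b)
Step 1: at (-3, 1), ∇φ = (-17, 3) → (-3, 1) − 0.2·(-17, 3) = (0.4, 0.4)
Step 2: at (0.4, 0.4), ∇φ = (2.8, 2.8) → (0.4, 0.4) − 0.2·(2.8, 2.8) = (-0.16, -0.16)
Step 3: at (-0.16, -0.16), ∇φ = (-1.12, -1.12) → (-0.16, -0.16) − 0.2·(-1.12, -1.12) = (0.064, 0.064)
Step 4: at (0.064, 0.064), ∇φ = (0.448, 0.448) → (0.064, 0.064) − 0.2·(0.448, 0.448) = (-0.0256, -0.0256)
Step 5: at (-0.0256, -0.0256), ∇φ = (-0.1792, -0.1792) → (-0.0256, -0.0256) − 0.2·(-0.1792, -0.1792) = (0.01024, 0.01024)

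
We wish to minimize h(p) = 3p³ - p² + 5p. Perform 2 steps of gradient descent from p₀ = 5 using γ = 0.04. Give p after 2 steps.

h′(p) = 9p² - 2p + 5
p₁ = 5 − 0.04·220 = -3.8
p₂ = -3.8 − 0.04·142.56 = -9.5024

-9.5024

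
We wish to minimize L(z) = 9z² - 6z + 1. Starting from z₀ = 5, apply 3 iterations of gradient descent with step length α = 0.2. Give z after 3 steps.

-81.688

L′(z) = 18z - 6
z₁ = 5 − 0.2·84 = -11.8
z₂ = -11.8 − 0.2·(-218.4) = 31.88
z₃ = 31.88 − 0.2·567.84 = -81.688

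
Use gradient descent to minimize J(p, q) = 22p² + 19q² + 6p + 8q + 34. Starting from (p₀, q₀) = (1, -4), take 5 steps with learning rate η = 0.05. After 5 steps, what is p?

∇J = (44p + 6, 38q + 8)
(p₁, q₁) = (1, -4) − 0.05·(50, -144) = (-1.5, 3.2)
(p₂, q₂) = (-1.5, 3.2) − 0.05·(-60, 129.6) = (1.5, -3.28)
(p₃, q₃) = (1.5, -3.28) − 0.05·(72, -116.64) = (-2.1, 2.552)
(p₄, q₄) = (-2.1, 2.552) − 0.05·(-86.4, 104.976) = (2.22, -2.6968)
(p₅, q₅) = (2.22, -2.6968) − 0.05·(103.68, -94.4784) = (-2.964, 2.02712)
p = -2.964

-2.964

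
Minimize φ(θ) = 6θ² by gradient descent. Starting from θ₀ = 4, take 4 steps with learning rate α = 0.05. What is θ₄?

φ′(θ) = 12θ
θ₁ = 4 − 0.05·48 = 1.6
θ₂ = 1.6 − 0.05·19.2 = 0.64
θ₃ = 0.64 − 0.05·7.68 = 0.256
θ₄ = 0.256 − 0.05·3.072 = 0.1024

0.1024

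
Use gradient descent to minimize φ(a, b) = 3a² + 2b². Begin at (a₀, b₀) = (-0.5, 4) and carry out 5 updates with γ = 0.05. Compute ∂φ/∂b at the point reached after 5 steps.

∇φ = (6a, 4b)
Step 1: at (-0.5, 4), ∇φ = (-3, 16) → (-0.5, 4) − 0.05·(-3, 16) = (-0.35, 3.2)
Step 2: at (-0.35, 3.2), ∇φ = (-2.1, 12.8) → (-0.35, 3.2) − 0.05·(-2.1, 12.8) = (-0.245, 2.56)
Step 3: at (-0.245, 2.56), ∇φ = (-1.47, 10.24) → (-0.245, 2.56) − 0.05·(-1.47, 10.24) = (-0.1715, 2.048)
Step 4: at (-0.1715, 2.048), ∇φ = (-1.029, 8.192) → (-0.1715, 2.048) − 0.05·(-1.029, 8.192) = (-0.12005, 1.6384)
Step 5: at (-0.12005, 1.6384), ∇φ = (-0.7203, 6.5536) → (-0.12005, 1.6384) − 0.05·(-0.7203, 6.5536) = (-0.084035, 1.31072)
∂φ/∂b at (-0.084035, 1.31072) = 5.24288

5.24288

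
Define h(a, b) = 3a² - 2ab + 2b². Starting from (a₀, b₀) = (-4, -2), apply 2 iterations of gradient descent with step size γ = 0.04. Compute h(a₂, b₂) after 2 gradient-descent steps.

17.61536

∇h = (6a - 2b, -2a + 4b)
(a₁, b₁) = (-4, -2) − 0.04·(-20, 0) = (-3.2, -2)
(a₂, b₂) = (-3.2, -2) − 0.04·(-15.2, -1.6) = (-2.592, -1.936)
h(-2.592, -1.936) = 17.61536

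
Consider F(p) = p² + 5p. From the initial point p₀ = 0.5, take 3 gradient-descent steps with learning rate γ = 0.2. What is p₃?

F′(p) = 2p + 5
Step 1: F′(0.5) = 6; p₁ = 0.5 − 0.2·6 = -0.7
Step 2: F′(-0.7) = 3.6; p₂ = -0.7 − 0.2·3.6 = -1.42
Step 3: F′(-1.42) = 2.16; p₃ = -1.42 − 0.2·2.16 = -1.852

-1.852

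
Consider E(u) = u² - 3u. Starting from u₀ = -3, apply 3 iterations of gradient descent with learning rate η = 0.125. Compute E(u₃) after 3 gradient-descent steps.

E′(u) = 2u - 3
u₁ = -3 − 0.125·(-9) = -1.875
u₂ = -1.875 − 0.125·(-6.75) = -1.03125
u₃ = -1.03125 − 0.125·(-5.0625) = -0.3984375
E(-0.3984375) = 1.35406494140625

1.35406494140625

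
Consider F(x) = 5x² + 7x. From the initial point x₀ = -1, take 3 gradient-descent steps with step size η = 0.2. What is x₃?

-0.4

F′(x) = 10x + 7
x₁ = -1 − 0.2·(-3) = -0.4
x₂ = -0.4 − 0.2·3 = -1
x₃ = -1 − 0.2·(-3) = -0.4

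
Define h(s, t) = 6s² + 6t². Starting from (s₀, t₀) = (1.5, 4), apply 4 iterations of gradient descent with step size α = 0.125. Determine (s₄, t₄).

(0.09375, 0.25)

∇h = (12s, 12t)
(s₁, t₁) = (1.5, 4) − 0.125·(18, 48) = (-0.75, -2)
(s₂, t₂) = (-0.75, -2) − 0.125·(-9, -24) = (0.375, 1)
(s₃, t₃) = (0.375, 1) − 0.125·(4.5, 12) = (-0.1875, -0.5)
(s₄, t₄) = (-0.1875, -0.5) − 0.125·(-2.25, -6) = (0.09375, 0.25)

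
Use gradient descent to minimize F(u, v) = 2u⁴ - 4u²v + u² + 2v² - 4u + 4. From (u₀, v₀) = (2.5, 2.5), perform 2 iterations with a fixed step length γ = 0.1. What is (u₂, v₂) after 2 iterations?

(86.1208, 12.804)

∇F = (8u³ - 8uv + 2u - 4, -4u² + 4v)
(u₁, v₁) = (2.5, 2.5) − 0.1·(76, -15) = (-5.1, 4)
(u₂, v₂) = (-5.1, 4) − 0.1·(-912.208, -88.04) = (86.1208, 12.804)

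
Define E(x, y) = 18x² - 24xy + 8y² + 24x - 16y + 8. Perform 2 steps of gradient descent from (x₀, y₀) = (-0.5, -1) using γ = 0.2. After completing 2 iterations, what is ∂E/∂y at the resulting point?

-1767.2

∇E = (36x - 24y + 24, -24x + 16y - 16)
Step 1: at (-0.5, -1), ∇E = (30, -20) → (-0.5, -1) − 0.2·(30, -20) = (-6.5, 3)
Step 2: at (-6.5, 3), ∇E = (-282, 188) → (-6.5, 3) − 0.2·(-282, 188) = (49.9, -34.6)
∂E/∂y at (49.9, -34.6) = -1767.2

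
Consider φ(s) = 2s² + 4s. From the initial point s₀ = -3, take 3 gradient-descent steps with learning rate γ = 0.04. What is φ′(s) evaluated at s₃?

-4.741632

φ′(s) = 4s + 4
s₁ = -3 − 0.04·(-8) = -2.68
s₂ = -2.68 − 0.04·(-6.72) = -2.4112
s₃ = -2.4112 − 0.04·(-5.6448) = -2.185408
φ′(s) at (-2.185408) = -4.741632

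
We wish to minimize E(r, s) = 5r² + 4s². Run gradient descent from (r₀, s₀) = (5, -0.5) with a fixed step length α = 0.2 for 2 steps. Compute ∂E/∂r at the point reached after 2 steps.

∇E = (10r, 8s)
(r₁, s₁) = (5, -0.5) − 0.2·(50, -4) = (-5, 0.3)
(r₂, s₂) = (-5, 0.3) − 0.2·(-50, 2.4) = (5, -0.18)
∂E/∂r at (5, -0.18) = 50

50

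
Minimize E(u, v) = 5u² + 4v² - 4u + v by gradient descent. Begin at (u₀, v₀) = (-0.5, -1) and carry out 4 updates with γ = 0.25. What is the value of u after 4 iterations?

-4.15625

∇E = (10u - 4, 8v + 1)
(u₁, v₁) = (-0.5, -1) − 0.25·(-9, -7) = (1.75, 0.75)
(u₂, v₂) = (1.75, 0.75) − 0.25·(13.5, 7) = (-1.625, -1)
(u₃, v₃) = (-1.625, -1) − 0.25·(-20.25, -7) = (3.4375, 0.75)
(u₄, v₄) = (3.4375, 0.75) − 0.25·(30.375, 7) = (-4.15625, -1)
u = -4.15625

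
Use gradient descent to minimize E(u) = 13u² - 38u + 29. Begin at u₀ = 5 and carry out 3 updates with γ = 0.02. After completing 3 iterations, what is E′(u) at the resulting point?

10.174464

E′(u) = 26u - 38
u₁ = 5 − 0.02·92 = 3.16
u₂ = 3.16 − 0.02·44.16 = 2.2768
u₃ = 2.2768 − 0.02·21.1968 = 1.852864
E′(u) at (1.852864) = 10.174464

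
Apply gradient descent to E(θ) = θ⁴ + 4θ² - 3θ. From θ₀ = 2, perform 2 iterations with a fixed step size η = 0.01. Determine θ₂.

1.307045

E′(θ) = 4θ³ + 8θ - 3
θ₁ = 2 − 0.01·45 = 1.55
θ₂ = 1.55 − 0.01·24.2955 = 1.307045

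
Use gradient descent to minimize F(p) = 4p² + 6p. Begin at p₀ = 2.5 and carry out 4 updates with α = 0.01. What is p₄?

1.57827712

F′(p) = 8p + 6
Step 1: F′(2.5) = 26; p₁ = 2.5 − 0.01·26 = 2.24
Step 2: F′(2.24) = 23.92; p₂ = 2.24 − 0.01·23.92 = 2.0008
Step 3: F′(2.0008) = 22.0064; p₃ = 2.0008 − 0.01·22.0064 = 1.780736
Step 4: F′(1.780736) = 20.245888; p₄ = 1.780736 − 0.01·20.245888 = 1.57827712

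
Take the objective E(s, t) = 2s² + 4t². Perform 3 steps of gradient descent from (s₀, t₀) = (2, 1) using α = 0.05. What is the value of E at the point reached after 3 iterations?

∇E = (4s, 8t)
(s₁, t₁) = (2, 1) − 0.05·(8, 8) = (1.6, 0.6)
(s₂, t₂) = (1.6, 0.6) − 0.05·(6.4, 4.8) = (1.28, 0.36)
(s₃, t₃) = (1.28, 0.36) − 0.05·(5.12, 2.88) = (1.024, 0.216)
E(1.024, 0.216) = 2.283776

2.283776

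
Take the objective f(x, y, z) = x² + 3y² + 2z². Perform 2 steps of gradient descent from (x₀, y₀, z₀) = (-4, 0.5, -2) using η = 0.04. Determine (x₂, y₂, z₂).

(-3.3856, 0.2888, -1.4112)

∇f = (2x, 6y, 4z)
Step 1: at (-4, 0.5, -2), ∇f = (-8, 3, -8) → (-4, 0.5, -2) − 0.04·(-8, 3, -8) = (-3.68, 0.38, -1.68)
Step 2: at (-3.68, 0.38, -1.68), ∇f = (-7.36, 2.28, -6.72) → (-3.68, 0.38, -1.68) − 0.04·(-7.36, 2.28, -6.72) = (-3.3856, 0.2888, -1.4112)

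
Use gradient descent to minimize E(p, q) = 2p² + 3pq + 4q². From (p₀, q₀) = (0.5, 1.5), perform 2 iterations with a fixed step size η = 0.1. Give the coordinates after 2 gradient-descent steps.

∇E = (4p + 3q, 3p + 8q)
Step 1: at (0.5, 1.5), ∇E = (6.5, 13.5) → (0.5, 1.5) − 0.1·(6.5, 13.5) = (-0.15, 0.15)
Step 2: at (-0.15, 0.15), ∇E = (-0.15, 0.75) → (-0.15, 0.15) − 0.1·(-0.15, 0.75) = (-0.135, 0.075)

(-0.135, 0.075)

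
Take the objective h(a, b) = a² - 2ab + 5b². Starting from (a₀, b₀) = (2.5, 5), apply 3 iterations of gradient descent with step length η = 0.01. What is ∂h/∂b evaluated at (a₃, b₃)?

32.58976

∇h = (2a - 2b, -2a + 10b)
(a₁, b₁) = (2.5, 5) − 0.01·(-5, 45) = (2.55, 4.55)
(a₂, b₂) = (2.55, 4.55) − 0.01·(-4, 40.4) = (2.59, 4.146)
(a₃, b₃) = (2.59, 4.146) − 0.01·(-3.112, 36.28) = (2.62112, 3.7832)
∂h/∂b at (2.62112, 3.7832) = 32.58976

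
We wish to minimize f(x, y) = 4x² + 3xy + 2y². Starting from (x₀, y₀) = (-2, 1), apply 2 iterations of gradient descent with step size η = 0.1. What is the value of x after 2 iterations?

-0.5

∇f = (8x + 3y, 3x + 4y)
Step 1: at (-2, 1), ∇f = (-13, -2) → (-2, 1) − 0.1·(-13, -2) = (-0.7, 1.2)
Step 2: at (-0.7, 1.2), ∇f = (-2, 2.7) → (-0.7, 1.2) − 0.1·(-2, 2.7) = (-0.5, 0.93)
x = -0.5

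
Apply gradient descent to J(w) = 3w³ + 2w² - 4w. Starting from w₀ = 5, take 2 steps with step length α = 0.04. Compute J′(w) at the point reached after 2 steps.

1137.867209293824

J′(w) = 9w² + 4w - 4
Step 1: J′(5) = 241; w₁ = 5 − 0.04·241 = -4.64
Step 2: J′(-4.64) = 171.2064; w₂ = -4.64 − 0.04·171.2064 = -11.488256
J′(w) at (-11.488256) = 1137.867209293824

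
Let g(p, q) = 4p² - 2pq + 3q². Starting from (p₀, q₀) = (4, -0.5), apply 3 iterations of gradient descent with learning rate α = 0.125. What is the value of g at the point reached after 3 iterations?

∇g = (8p - 2q, -2p + 6q)
Step 1: at (4, -0.5), ∇g = (33, -11) → (4, -0.5) − 0.125·(33, -11) = (-0.125, 0.875)
Step 2: at (-0.125, 0.875), ∇g = (-2.75, 5.5) → (-0.125, 0.875) − 0.125·(-2.75, 5.5) = (0.21875, 0.1875)
Step 3: at (0.21875, 0.1875), ∇g = (1.375, 0.6875) → (0.21875, 0.1875) − 0.125·(1.375, 0.6875) = (0.046875, 0.1015625)
g(0.046875, 0.1015625) = 0.03021240234375

0.03021240234375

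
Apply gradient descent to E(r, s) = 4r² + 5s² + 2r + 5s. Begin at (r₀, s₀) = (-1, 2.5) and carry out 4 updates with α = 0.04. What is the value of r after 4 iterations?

∇E = (8r + 2, 10s + 5)
Step 1: at (-1, 2.5), ∇E = (-6, 30) → (-1, 2.5) − 0.04·(-6, 30) = (-0.76, 1.3)
Step 2: at (-0.76, 1.3), ∇E = (-4.08, 18) → (-0.76, 1.3) − 0.04·(-4.08, 18) = (-0.5968, 0.58)
Step 3: at (-0.5968, 0.58), ∇E = (-2.7744, 10.8) → (-0.5968, 0.58) − 0.04·(-2.7744, 10.8) = (-0.485824, 0.148)
Step 4: at (-0.485824, 0.148), ∇E = (-1.886592, 6.48) → (-0.485824, 0.148) − 0.04·(-1.886592, 6.48) = (-0.41036032, -0.1112)
r = -0.41036032

-0.41036032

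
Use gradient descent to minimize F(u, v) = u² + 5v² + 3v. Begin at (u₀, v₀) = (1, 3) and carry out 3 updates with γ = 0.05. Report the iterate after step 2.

∇F = (2u, 10v + 3)
Step 1: at (1, 3), ∇F = (2, 33) → (1, 3) − 0.05·(2, 33) = (0.9, 1.35)
Step 2: at (0.9, 1.35), ∇F = (1.8, 16.5) → (0.9, 1.35) − 0.05·(1.8, 16.5) = (0.81, 0.525)

(0.81, 0.525)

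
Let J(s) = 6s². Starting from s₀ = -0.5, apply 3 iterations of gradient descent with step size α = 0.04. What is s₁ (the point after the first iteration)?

-0.26

J′(s) = 12s
Step 1: J′(-0.5) = -6; s₁ = -0.5 − 0.04·(-6) = -0.26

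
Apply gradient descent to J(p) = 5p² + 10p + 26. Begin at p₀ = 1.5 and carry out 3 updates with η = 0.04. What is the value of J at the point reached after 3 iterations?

22.458

J′(p) = 10p + 10
Step 1: J′(1.5) = 25; p₁ = 1.5 − 0.04·25 = 0.5
Step 2: J′(0.5) = 15; p₂ = 0.5 − 0.04·15 = -0.1
Step 3: J′(-0.1) = 9; p₃ = -0.1 − 0.04·9 = -0.46
J(-0.46) = 22.458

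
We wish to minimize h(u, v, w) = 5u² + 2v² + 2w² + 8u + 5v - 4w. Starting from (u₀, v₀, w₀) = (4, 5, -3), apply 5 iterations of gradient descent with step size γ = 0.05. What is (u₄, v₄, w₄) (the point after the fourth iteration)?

∇h = (10u + 8, 4v + 5, 4w - 4)
Step 1: at (4, 5, -3), ∇h = (48, 25, -16) → (4, 5, -3) − 0.05·(48, 25, -16) = (1.6, 3.75, -2.2)
Step 2: at (1.6, 3.75, -2.2), ∇h = (24, 20, -12.8) → (1.6, 3.75, -2.2) − 0.05·(24, 20, -12.8) = (0.4, 2.75, -1.56)
Step 3: at (0.4, 2.75, -1.56), ∇h = (12, 16, -10.24) → (0.4, 2.75, -1.56) − 0.05·(12, 16, -10.24) = (-0.2, 1.95, -1.048)
Step 4: at (-0.2, 1.95, -1.048), ∇h = (6, 12.8, -8.192) → (-0.2, 1.95, -1.048) − 0.05·(6, 12.8, -8.192) = (-0.5, 1.31, -0.6384)

(-0.5, 1.31, -0.6384)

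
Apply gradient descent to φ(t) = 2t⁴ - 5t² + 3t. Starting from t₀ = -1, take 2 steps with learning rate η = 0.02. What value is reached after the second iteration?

φ′(t) = 8t³ - 10t + 3
Step 1: φ′(-1) = 5; t₁ = -1 − 0.02·5 = -1.1
Step 2: φ′(-1.1) = 3.352; t₂ = -1.1 − 0.02·3.352 = -1.16704

-1.16704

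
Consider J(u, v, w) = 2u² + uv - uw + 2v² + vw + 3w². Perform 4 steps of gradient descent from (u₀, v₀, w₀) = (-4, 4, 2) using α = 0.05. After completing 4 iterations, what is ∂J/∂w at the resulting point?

∇J = (4u + v - w, u + 4v + w, -u + v + 6w)
Step 1: at (-4, 4, 2), ∇J = (-14, 14, 20) → (-4, 4, 2) − 0.05·(-14, 14, 20) = (-3.3, 3.3, 1)
Step 2: at (-3.3, 3.3, 1), ∇J = (-10.9, 10.9, 12.6) → (-3.3, 3.3, 1) − 0.05·(-10.9, 10.9, 12.6) = (-2.755, 2.755, 0.37)
Step 3: at (-2.755, 2.755, 0.37), ∇J = (-8.635, 8.635, 7.73) → (-2.755, 2.755, 0.37) − 0.05·(-8.635, 8.635, 7.73) = (-2.32325, 2.32325, -0.0165)
Step 4: at (-2.32325, 2.32325, -0.0165), ∇J = (-6.95325, 6.95325, 4.5475) → (-2.32325, 2.32325, -0.0165) − 0.05·(-6.95325, 6.95325, 4.5475) = (-1.9755875, 1.9755875, -0.243875)
∂J/∂w at (-1.9755875, 1.9755875, -0.243875) = 2.487925

2.487925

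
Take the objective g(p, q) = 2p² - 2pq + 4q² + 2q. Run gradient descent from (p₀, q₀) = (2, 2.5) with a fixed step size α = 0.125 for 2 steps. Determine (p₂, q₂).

∇g = (4p - 2q, -2p + 8q + 2)
(p₁, q₁) = (2, 2.5) − 0.125·(3, 18) = (1.625, 0.25)
(p₂, q₂) = (1.625, 0.25) − 0.125·(6, 0.75) = (0.875, 0.15625)

(0.875, 0.15625)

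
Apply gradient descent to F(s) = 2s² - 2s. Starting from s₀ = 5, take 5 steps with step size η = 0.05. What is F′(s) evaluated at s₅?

F′(s) = 4s - 2
s₁ = 5 − 0.05·18 = 4.1
s₂ = 4.1 − 0.05·14.4 = 3.38
s₃ = 3.38 − 0.05·11.52 = 2.804
s₄ = 2.804 − 0.05·9.216 = 2.3432
s₅ = 2.3432 − 0.05·7.3728 = 1.97456
F′(s) at (1.97456) = 5.89824

5.89824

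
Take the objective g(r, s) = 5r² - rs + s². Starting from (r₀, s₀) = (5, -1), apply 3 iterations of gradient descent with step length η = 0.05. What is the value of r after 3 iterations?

∇g = (10r - s, -r + 2s)
(r₁, s₁) = (5, -1) − 0.05·(51, -7) = (2.45, -0.65)
(r₂, s₂) = (2.45, -0.65) − 0.05·(25.15, -3.75) = (1.1925, -0.4625)
(r₃, s₃) = (1.1925, -0.4625) − 0.05·(12.3875, -2.1175) = (0.573125, -0.356625)
r = 0.573125

0.573125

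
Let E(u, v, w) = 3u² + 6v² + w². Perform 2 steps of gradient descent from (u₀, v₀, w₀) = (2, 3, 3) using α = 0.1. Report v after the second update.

0.12

∇E = (6u, 12v, 2w)
Step 1: at (2, 3, 3), ∇E = (12, 36, 6) → (2, 3, 3) − 0.1·(12, 36, 6) = (0.8, -0.6, 2.4)
Step 2: at (0.8, -0.6, 2.4), ∇E = (4.8, -7.2, 4.8) → (0.8, -0.6, 2.4) − 0.1·(4.8, -7.2, 4.8) = (0.32, 0.12, 1.92)
v = 0.12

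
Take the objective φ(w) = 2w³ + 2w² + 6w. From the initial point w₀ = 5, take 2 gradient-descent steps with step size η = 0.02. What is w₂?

0.978752

φ′(w) = 6w² + 4w + 6
w₁ = 5 − 0.02·176 = 1.48
w₂ = 1.48 − 0.02·25.0624 = 0.978752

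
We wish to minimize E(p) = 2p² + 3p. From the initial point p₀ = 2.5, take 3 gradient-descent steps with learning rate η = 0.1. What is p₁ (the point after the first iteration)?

E′(p) = 4p + 3
p₁ = 2.5 − 0.1·13 = 1.2

1.2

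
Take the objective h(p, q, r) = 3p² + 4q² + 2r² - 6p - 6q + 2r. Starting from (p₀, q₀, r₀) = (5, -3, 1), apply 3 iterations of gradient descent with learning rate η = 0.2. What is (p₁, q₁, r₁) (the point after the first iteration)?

∇h = (6p - 6, 8q - 6, 4r + 2)
Step 1: at (5, -3, 1), ∇h = (24, -30, 6) → (5, -3, 1) − 0.2·(24, -30, 6) = (0.2, 3, -0.2)

(0.2, 3, -0.2)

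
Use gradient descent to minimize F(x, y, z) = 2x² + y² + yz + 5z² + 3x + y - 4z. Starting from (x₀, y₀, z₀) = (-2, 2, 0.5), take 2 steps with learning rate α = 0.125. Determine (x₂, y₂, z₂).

(-1.0625, 0.84375, 0.3046875)

∇F = (4x + 3, 2y + z + 1, y + 10z - 4)
Step 1: at (-2, 2, 0.5), ∇F = (-5, 5.5, 3) → (-2, 2, 0.5) − 0.125·(-5, 5.5, 3) = (-1.375, 1.3125, 0.125)
Step 2: at (-1.375, 1.3125, 0.125), ∇F = (-2.5, 3.75, -1.4375) → (-1.375, 1.3125, 0.125) − 0.125·(-2.5, 3.75, -1.4375) = (-1.0625, 0.84375, 0.3046875)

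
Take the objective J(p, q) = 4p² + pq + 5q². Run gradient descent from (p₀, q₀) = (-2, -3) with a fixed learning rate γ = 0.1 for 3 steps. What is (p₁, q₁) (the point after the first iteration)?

(-0.1, 0.2)

∇J = (8p + q, p + 10q)
Step 1: at (-2, -3), ∇J = (-19, -32) → (-2, -3) − 0.1·(-19, -32) = (-0.1, 0.2)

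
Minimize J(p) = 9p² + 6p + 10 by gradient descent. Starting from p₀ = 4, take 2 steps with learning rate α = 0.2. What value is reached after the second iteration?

J′(p) = 18p + 6
p₁ = 4 − 0.2·78 = -11.6
p₂ = -11.6 − 0.2·(-202.8) = 28.96

28.96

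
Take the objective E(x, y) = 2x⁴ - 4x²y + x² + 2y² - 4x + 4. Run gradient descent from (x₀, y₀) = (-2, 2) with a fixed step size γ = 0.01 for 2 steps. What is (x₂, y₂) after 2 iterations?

∇E = (8x³ - 8xy + 2x - 4, -4x² + 4y)
Step 1: at (-2, 2), ∇E = (-40, -8) → (-2, 2) − 0.01·(-40, -8) = (-1.6, 2.08)
Step 2: at (-1.6, 2.08), ∇E = (-13.344, -1.92) → (-1.6, 2.08) − 0.01·(-13.344, -1.92) = (-1.46656, 2.0992)

(-1.46656, 2.0992)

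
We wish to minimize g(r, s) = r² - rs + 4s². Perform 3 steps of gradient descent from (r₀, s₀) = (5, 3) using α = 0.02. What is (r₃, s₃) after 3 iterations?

(4.57524, 2.02468)

∇g = (2r - s, -r + 8s)
Step 1: at (5, 3), ∇g = (7, 19) → (5, 3) − 0.02·(7, 19) = (4.86, 2.62)
Step 2: at (4.86, 2.62), ∇g = (7.1, 16.1) → (4.86, 2.62) − 0.02·(7.1, 16.1) = (4.718, 2.298)
Step 3: at (4.718, 2.298), ∇g = (7.138, 13.666) → (4.718, 2.298) − 0.02·(7.138, 13.666) = (4.57524, 2.02468)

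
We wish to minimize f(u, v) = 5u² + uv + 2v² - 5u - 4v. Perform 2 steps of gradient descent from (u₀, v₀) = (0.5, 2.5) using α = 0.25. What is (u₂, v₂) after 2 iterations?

(1.21875, 1.03125)

∇f = (10u + v - 5, u + 4v - 4)
(u₁, v₁) = (0.5, 2.5) − 0.25·(2.5, 6.5) = (-0.125, 0.875)
(u₂, v₂) = (-0.125, 0.875) − 0.25·(-5.375, -0.625) = (1.21875, 1.03125)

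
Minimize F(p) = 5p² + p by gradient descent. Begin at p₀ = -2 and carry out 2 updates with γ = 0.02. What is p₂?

-1.316

F′(p) = 10p + 1
p₁ = -2 − 0.02·(-19) = -1.62
p₂ = -1.62 − 0.02·(-15.2) = -1.316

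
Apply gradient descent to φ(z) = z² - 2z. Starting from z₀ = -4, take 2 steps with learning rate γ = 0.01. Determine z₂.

φ′(z) = 2z - 2
z₁ = -4 − 0.01·(-10) = -3.9
z₂ = -3.9 − 0.01·(-9.8) = -3.802

-3.802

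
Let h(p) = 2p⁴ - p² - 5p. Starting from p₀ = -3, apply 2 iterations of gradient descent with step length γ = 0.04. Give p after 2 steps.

-49.94912

h′(p) = 8p³ - 2p - 5
p₁ = -3 − 0.04·(-215) = 5.6
p₂ = 5.6 − 0.04·1388.728 = -49.94912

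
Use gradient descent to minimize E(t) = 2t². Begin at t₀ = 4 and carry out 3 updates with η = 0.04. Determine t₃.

2.370816

E′(t) = 4t
Step 1: E′(4) = 16; t₁ = 4 − 0.04·16 = 3.36
Step 2: E′(3.36) = 13.44; t₂ = 3.36 − 0.04·13.44 = 2.8224
Step 3: E′(2.8224) = 11.2896; t₃ = 2.8224 − 0.04·11.2896 = 2.370816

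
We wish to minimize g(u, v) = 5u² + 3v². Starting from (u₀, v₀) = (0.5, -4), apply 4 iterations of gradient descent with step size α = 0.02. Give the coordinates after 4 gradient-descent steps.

∇g = (10u, 6v)
(u₁, v₁) = (0.5, -4) − 0.02·(5, -24) = (0.4, -3.52)
(u₂, v₂) = (0.4, -3.52) − 0.02·(4, -21.12) = (0.32, -3.0976)
(u₃, v₃) = (0.32, -3.0976) − 0.02·(3.2, -18.5856) = (0.256, -2.725888)
(u₄, v₄) = (0.256, -2.725888) − 0.02·(2.56, -16.355328) = (0.2048, -2.39878144)

(0.2048, -2.39878144)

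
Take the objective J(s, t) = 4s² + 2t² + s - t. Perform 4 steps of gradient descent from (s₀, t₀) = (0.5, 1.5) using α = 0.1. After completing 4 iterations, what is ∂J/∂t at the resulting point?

∇J = (8s + 1, 4t - 1)
Step 1: at (0.5, 1.5), ∇J = (5, 5) → (0.5, 1.5) − 0.1·(5, 5) = (0, 1)
Step 2: at (0, 1), ∇J = (1, 3) → (0, 1) − 0.1·(1, 3) = (-0.1, 0.7)
Step 3: at (-0.1, 0.7), ∇J = (0.2, 1.8) → (-0.1, 0.7) − 0.1·(0.2, 1.8) = (-0.12, 0.52)
Step 4: at (-0.12, 0.52), ∇J = (0.04, 1.08) → (-0.12, 0.52) − 0.1·(0.04, 1.08) = (-0.124, 0.412)
∂J/∂t at (-0.124, 0.412) = 0.648

0.648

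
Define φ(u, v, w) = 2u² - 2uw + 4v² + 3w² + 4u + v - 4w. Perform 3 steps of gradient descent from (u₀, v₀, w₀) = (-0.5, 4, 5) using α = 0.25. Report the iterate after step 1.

∇φ = (4u - 2w + 4, 8v + 1, -2u + 6w - 4)
Step 1: at (-0.5, 4, 5), ∇φ = (-8, 33, 27) → (-0.5, 4, 5) − 0.25·(-8, 33, 27) = (1.5, -4.25, -1.75)

(1.5, -4.25, -1.75)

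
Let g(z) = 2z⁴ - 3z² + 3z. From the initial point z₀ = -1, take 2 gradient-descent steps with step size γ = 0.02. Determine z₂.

-1.03260672

g′(z) = 8z³ - 6z + 3
z₁ = -1 − 0.02·1 = -1.02
z₂ = -1.02 − 0.02·0.630336 = -1.03260672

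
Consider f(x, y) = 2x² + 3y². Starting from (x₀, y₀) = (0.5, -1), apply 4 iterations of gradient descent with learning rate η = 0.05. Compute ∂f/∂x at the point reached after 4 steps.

∇f = (4x, 6y)
Step 1: at (0.5, -1), ∇f = (2, -6) → (0.5, -1) − 0.05·(2, -6) = (0.4, -0.7)
Step 2: at (0.4, -0.7), ∇f = (1.6, -4.2) → (0.4, -0.7) − 0.05·(1.6, -4.2) = (0.32, -0.49)
Step 3: at (0.32, -0.49), ∇f = (1.28, -2.94) → (0.32, -0.49) − 0.05·(1.28, -2.94) = (0.256, -0.343)
Step 4: at (0.256, -0.343), ∇f = (1.024, -2.058) → (0.256, -0.343) − 0.05·(1.024, -2.058) = (0.2048, -0.2401)
∂f/∂x at (0.2048, -0.2401) = 0.8192

0.8192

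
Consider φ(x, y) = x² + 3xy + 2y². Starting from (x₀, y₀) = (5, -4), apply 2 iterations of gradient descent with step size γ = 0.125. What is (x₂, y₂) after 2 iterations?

∇φ = (2x + 3y, 3x + 4y)
Step 1: at (5, -4), ∇φ = (-2, -1) → (5, -4) − 0.125·(-2, -1) = (5.25, -3.875)
Step 2: at (5.25, -3.875), ∇φ = (-1.125, 0.25) → (5.25, -3.875) − 0.125·(-1.125, 0.25) = (5.390625, -3.90625)

(5.390625, -3.90625)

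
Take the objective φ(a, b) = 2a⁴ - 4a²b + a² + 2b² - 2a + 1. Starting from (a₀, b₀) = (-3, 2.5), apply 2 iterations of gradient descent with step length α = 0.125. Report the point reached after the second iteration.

∇φ = (8a³ - 8ab + 2a - 2, -4a² + 4b)
(a₁, b₁) = (-3, 2.5) − 0.125·(-164, -26) = (17.5, 5.75)
(a₂, b₂) = (17.5, 5.75) − 0.125·(42103, -1202) = (-5245.375, 156)

(-5245.375, 156)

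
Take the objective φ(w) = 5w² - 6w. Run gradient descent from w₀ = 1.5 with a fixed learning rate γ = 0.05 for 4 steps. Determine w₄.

φ′(w) = 10w - 6
Step 1: φ′(1.5) = 9; w₁ = 1.5 − 0.05·9 = 1.05
Step 2: φ′(1.05) = 4.5; w₂ = 1.05 − 0.05·4.5 = 0.825
Step 3: φ′(0.825) = 2.25; w₃ = 0.825 − 0.05·2.25 = 0.7125
Step 4: φ′(0.7125) = 1.125; w₄ = 0.7125 − 0.05·1.125 = 0.65625

0.65625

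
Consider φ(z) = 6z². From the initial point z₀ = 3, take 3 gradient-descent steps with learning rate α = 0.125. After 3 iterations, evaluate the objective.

φ′(z) = 12z
Step 1: φ′(3) = 36; z₁ = 3 − 0.125·36 = -1.5
Step 2: φ′(-1.5) = -18; z₂ = -1.5 − 0.125·(-18) = 0.75
Step 3: φ′(0.75) = 9; z₃ = 0.75 − 0.125·9 = -0.375
φ(-0.375) = 0.84375

0.84375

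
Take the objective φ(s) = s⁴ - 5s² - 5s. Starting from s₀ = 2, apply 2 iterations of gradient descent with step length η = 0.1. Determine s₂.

φ′(s) = 4s³ - 10s - 5
s₁ = 2 − 0.1·7 = 1.3
s₂ = 1.3 − 0.1·(-9.212) = 2.2212

2.2212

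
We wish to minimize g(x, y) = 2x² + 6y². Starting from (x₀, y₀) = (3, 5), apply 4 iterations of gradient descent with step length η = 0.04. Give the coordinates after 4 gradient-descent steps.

(1.49361408, 0.3655808)

∇g = (4x, 12y)
Step 1: at (3, 5), ∇g = (12, 60) → (3, 5) − 0.04·(12, 60) = (2.52, 2.6)
Step 2: at (2.52, 2.6), ∇g = (10.08, 31.2) → (2.52, 2.6) − 0.04·(10.08, 31.2) = (2.1168, 1.352)
Step 3: at (2.1168, 1.352), ∇g = (8.4672, 16.224) → (2.1168, 1.352) − 0.04·(8.4672, 16.224) = (1.778112, 0.70304)
Step 4: at (1.778112, 0.70304), ∇g = (7.112448, 8.43648) → (1.778112, 0.70304) − 0.04·(7.112448, 8.43648) = (1.49361408, 0.3655808)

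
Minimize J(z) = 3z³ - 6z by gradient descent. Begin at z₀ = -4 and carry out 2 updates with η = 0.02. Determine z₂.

J′(z) = 9z² - 6
z₁ = -4 − 0.02·138 = -6.76
z₂ = -6.76 − 0.02·405.2784 = -14.865568

-14.865568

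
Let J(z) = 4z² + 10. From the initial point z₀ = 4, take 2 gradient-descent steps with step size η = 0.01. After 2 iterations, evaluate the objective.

J′(z) = 8z
Step 1: J′(4) = 32; z₁ = 4 − 0.01·32 = 3.68
Step 2: J′(3.68) = 29.44; z₂ = 3.68 − 0.01·29.44 = 3.3856
J(3.3856) = 55.84914944

55.84914944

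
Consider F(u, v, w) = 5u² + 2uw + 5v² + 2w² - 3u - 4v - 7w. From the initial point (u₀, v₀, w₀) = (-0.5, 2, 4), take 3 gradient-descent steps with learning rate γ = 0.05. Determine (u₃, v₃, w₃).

∇F = (10u + 2w - 3, 10v - 4, 2u + 4w - 7)
Step 1: at (-0.5, 2, 4), ∇F = (0, 16, 8) → (-0.5, 2, 4) − 0.05·(0, 16, 8) = (-0.5, 1.2, 3.6)
Step 2: at (-0.5, 1.2, 3.6), ∇F = (-0.8, 8, 6.4) → (-0.5, 1.2, 3.6) − 0.05·(-0.8, 8, 6.4) = (-0.46, 0.8, 3.28)
Step 3: at (-0.46, 0.8, 3.28), ∇F = (-1.04, 4, 5.2) → (-0.46, 0.8, 3.28) − 0.05·(-1.04, 4, 5.2) = (-0.408, 0.6, 3.02)

(-0.408, 0.6, 3.02)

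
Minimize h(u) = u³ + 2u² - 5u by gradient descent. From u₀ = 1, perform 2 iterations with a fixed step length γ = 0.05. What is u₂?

0.8485

h′(u) = 3u² + 4u - 5
u₁ = 1 − 0.05·2 = 0.9
u₂ = 0.9 − 0.05·1.03 = 0.8485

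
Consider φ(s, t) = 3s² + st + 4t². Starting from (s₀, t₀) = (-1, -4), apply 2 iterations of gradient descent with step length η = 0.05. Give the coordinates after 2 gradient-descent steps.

∇φ = (6s + t, s + 8t)
Step 1: at (-1, -4), ∇φ = (-10, -33) → (-1, -4) − 0.05·(-10, -33) = (-0.5, -2.35)
Step 2: at (-0.5, -2.35), ∇φ = (-5.35, -19.3) → (-0.5, -2.35) − 0.05·(-5.35, -19.3) = (-0.2325, -1.385)

(-0.2325, -1.385)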